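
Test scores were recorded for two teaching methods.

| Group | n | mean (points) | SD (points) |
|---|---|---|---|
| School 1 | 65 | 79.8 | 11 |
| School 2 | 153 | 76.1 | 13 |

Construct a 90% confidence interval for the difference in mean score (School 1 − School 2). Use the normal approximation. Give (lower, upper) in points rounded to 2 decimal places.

Standard errors of each mean: 11/√65 = 1.3644 and 13/√153 = 1.0510.
SE(x̄₁ − x̄₂) = √(1.3644² + 1.0510²) = 1.7223 for independent samples with unequal variances.
With z* = 1.645, the margin is 1.645 × 1.7223 = 2.8332.
x̄₁ − x̄₂ = 79.8 − 76.1 = 3.7000; the interval is 3.7000 ± 2.8332 = (0.87, 6.53).

(0.87, 6.53)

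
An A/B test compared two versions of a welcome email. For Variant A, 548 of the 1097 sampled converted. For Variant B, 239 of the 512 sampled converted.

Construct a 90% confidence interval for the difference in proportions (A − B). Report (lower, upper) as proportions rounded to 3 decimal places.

First, p̂₁ = 548/1097 = 0.4995; p̂₂ = 239/512 = 0.4668.
The two standard errors are √(0.4995×0.5005/1097) = 0.01510 and √(0.4668×0.5332/512) = 0.02205.
Because the samples are independent, SE_diff = √(0.01510² + 0.02205²) = 0.02672.
Using z* = 1.645 for 90%, ME = 1.645 × 0.02672 = 0.04395.
p̂₁ − p̂₂ = 0.0327; interval 0.0327 ± 0.04395 gives (-0.011, 0.077).

(-0.011, 0.077)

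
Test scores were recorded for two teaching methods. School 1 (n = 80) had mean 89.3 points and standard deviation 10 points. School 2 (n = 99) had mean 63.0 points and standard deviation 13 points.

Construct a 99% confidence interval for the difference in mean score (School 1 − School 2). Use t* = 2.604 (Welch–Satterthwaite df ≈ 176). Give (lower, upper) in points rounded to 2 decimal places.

(21.82, 30.78)

Standard errors of each mean: 10/√80 = 1.1180 and 13/√99 = 1.3065.
SE(x̄₁ − x̄₂) = √(1.1180² + 1.3065²) = 1.7196 for independent samples with unequal variances.
With t* = 2.604, the margin is 2.604 × 1.7196 = 4.4778.
x̄₁ − x̄₂ = 89.3 − 63.0 = 26.3000; the interval is 26.3000 ± 4.4778 = (21.82, 30.78).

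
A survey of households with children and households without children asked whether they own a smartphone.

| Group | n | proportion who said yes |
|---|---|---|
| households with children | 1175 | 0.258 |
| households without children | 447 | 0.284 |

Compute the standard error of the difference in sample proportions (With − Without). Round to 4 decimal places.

Each SE is √(p̂(1−p̂)/n): √(0.2580·0.7420/1175) = 0.01276 and √(0.2840·0.7160/447) = 0.02133.
SE(p̂₁ − p̂₂) = √(SE₁² + SE₂²) = √(0.0001628176 + 0.0004549689) = 0.02486, since the two samples are independent.

0.0249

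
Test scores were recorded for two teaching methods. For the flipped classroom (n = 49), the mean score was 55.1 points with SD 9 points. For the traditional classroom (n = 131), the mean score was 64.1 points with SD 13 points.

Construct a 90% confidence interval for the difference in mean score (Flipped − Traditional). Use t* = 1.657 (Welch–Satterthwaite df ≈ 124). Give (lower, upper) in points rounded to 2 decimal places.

Per-group SEs: s₁/√n₁ = 9/√49 = 1.2857, s₂/√n₂ = 13/√131 = 1.1358.
Unpooled SE of the difference: √(1.65302449 + 1.29004164) = 1.7155.
Margin of error = t* · SE = 1.657 × 1.7155 = 2.8426.
x̄₁ − x̄₂ = 55.1 − 64.1 = -9.0000.
CI: -9.0000 ± 2.8426 = (-11.84, -6.16).

(-11.84, -6.16)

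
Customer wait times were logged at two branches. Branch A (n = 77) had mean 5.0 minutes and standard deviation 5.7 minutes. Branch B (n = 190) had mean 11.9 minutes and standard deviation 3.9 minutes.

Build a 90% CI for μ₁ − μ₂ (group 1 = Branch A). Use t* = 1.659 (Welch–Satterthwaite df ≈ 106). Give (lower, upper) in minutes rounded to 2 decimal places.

Standard errors of each mean: 5.7/√77 = 0.6496 and 3.9/√190 = 0.2829.
SE(x̄₁ − x̄₂) = √(0.6496² + 0.2829²) = 0.7085 for independent samples with unequal variances.
With t* = 1.659, the margin is 1.659 × 0.7085 = 1.1754.
x̄₁ − x̄₂ = 5.0 − 11.9 = -6.9000; the interval is -6.9000 ± 1.1754 = (-8.08, -5.72).

(-8.08, -5.72)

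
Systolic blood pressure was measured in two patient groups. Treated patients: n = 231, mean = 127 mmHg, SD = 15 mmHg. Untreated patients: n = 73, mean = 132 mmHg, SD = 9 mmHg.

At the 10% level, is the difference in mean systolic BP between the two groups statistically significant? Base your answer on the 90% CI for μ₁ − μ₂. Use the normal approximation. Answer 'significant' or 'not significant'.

Standard errors of each mean: 15/√231 = 0.9869 and 9/√73 = 1.0534.
SE(x̄₁ − x̄₂) = √(0.9869² + 1.0534²) = 1.4435 for independent samples with unequal variances.
With z* = 1.645, the margin is 1.645 × 1.4435 = 2.3746.
x̄₁ − x̄₂ = 127 − 132 = -5.0000; the interval is -5.0000 ± 2.3746 = (-7.3746, -2.6254).
The interval (-7.3746, -2.6254) does not contain 0, so the difference is significant.

significant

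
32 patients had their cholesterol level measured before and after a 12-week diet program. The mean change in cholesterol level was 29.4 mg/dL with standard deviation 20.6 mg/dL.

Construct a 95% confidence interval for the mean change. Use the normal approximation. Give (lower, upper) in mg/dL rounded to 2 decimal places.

(22.26, 36.54)

Paired design: SE = s_d/√n = 20.6/√32 = 3.6416.
z* = 1.960; margin of error = 1.960 × 3.6416 = 7.1375.
29.4 ± 7.1375 → (22.26, 36.54).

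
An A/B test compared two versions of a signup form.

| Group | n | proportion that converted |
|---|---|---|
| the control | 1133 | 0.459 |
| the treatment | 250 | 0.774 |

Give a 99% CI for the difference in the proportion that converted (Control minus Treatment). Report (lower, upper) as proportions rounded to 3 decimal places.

(-0.393, -0.237)

Each SE is √(p̂(1−p̂)/n): √(0.4590·0.5410/1133) = 0.01480 and √(0.7740·0.2260/250) = 0.02645.
SE(p̂₁ − p̂₂) = √(SE₁² + SE₂²) = √(0.00021904 + 0.0006996025) = 0.03031, since the two samples are independent.
At 99% confidence z* = 2.576; margin = 2.576 × 0.03031 = 0.07808.
The difference is 0.4590 − 0.7740 = -0.3150, so the interval is -0.3150 ± 0.07808 = (-0.393, -0.237).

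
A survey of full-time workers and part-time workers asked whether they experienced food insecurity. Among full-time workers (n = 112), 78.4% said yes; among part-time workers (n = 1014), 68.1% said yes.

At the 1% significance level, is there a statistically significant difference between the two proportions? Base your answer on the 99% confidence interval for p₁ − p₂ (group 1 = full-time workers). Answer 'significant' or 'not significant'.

not significant

Each SE is √(p̂(1−p̂)/n): √(0.7840·0.2160/112) = 0.03888 and √(0.6810·0.3190/1014) = 0.01464.
SE(p̂₁ − p̂₂) = √(SE₁² + SE₂²) = √(0.0015116544 + 0.0002143296) = 0.04154, since the two samples are independent.
At 99% confidence z* = 2.576; margin = 2.576 × 0.04154 = 0.10701.
The difference is 0.7840 − 0.6810 = 0.1030, so the interval is 0.1030 ± 0.10701 = (-0.00401, 0.21001).
The interval (-0.00401, 0.21001) contains 0, so the difference is not significant.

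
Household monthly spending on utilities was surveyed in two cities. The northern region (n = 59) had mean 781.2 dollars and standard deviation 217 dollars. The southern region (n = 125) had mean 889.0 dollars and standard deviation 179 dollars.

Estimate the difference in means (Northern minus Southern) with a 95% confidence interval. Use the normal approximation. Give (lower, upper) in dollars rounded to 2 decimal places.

Per-group SEs: s₁/√n₁ = 217/√59 = 28.2510, s₂/√n₂ = 179/√125 = 16.0102.
Unpooled SE of the difference: √(798.119001 + 256.32650404) = 32.4722.
Margin of error = z* · SE = 1.960 × 32.4722 = 63.6455.
x̄₁ − x̄₂ = 781.2 − 889.0 = -107.8000.
CI: -107.8000 ± 63.6455 = (-171.45, -44.15).

(-171.45, -44.15)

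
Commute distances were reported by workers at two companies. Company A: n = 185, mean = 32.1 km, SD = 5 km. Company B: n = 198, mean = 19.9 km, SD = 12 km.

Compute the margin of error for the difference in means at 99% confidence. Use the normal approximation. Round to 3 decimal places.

Per-group SEs: s₁/√n₁ = 5/√185 = 0.3676, s₂/√n₂ = 12/√198 = 0.8528.
Unpooled SE of the difference: √(0.13512976 + 0.72726784) = 0.9287.
Margin of error = z* · SE = 2.576 × 0.9287 = 2.3923.

2.392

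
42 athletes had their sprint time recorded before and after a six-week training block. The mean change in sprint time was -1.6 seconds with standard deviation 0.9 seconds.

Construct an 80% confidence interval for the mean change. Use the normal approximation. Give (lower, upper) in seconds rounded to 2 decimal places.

Paired design: SE = s_d/√n = 0.9/√42 = 0.1389.
z* = 1.282; margin of error = 1.282 × 0.1389 = 0.1781.
-1.6 ± 0.1781 → (-1.78, -1.42).

(-1.78, -1.42)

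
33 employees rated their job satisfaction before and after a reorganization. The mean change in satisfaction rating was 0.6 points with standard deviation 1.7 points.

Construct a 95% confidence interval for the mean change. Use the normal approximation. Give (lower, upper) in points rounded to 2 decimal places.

This is a matched-pairs design, so SE = s_d/√n = 1.7/√33 = 0.2959.
Margin = 1.960 × 0.2959 = 0.5800; the interval is 0.6 ± 0.5800 = (0.02, 1.18).

(0.02, 1.18)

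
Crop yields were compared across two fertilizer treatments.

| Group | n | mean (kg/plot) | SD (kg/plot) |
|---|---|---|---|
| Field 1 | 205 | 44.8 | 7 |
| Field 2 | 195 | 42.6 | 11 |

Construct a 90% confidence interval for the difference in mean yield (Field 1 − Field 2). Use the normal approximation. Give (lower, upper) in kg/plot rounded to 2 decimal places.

Standard errors of each mean: 7/√205 = 0.4889 and 11/√195 = 0.7877.
SE(x̄₁ − x̄₂) = √(0.4889² + 0.7877²) = 0.9271 for independent samples with unequal variances.
With z* = 1.645, the margin is 1.645 × 0.9271 = 1.5251.
x̄₁ − x̄₂ = 44.8 − 42.6 = 2.2000; the interval is 2.2000 ± 1.5251 = (0.67, 3.73).

(0.67, 3.73)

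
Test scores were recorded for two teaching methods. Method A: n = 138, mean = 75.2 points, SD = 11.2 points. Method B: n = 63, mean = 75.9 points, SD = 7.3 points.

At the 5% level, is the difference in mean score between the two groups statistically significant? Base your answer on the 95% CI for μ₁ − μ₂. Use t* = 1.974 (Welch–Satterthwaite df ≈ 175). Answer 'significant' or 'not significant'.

not significant

SE₁ = s₁/√n₁ = 11.2/√138 = 0.9534; SE₂ = 7.3/√63 = 0.9197.
Independent samples, unequal variances: SE_diff = √(SE₁² + SE₂²) = √(0.90897156 + 0.84584809) = 1.3247.
t* = 1.974, so margin of error = 1.974 × 1.3247 = 2.6150.
Difference in means = 75.2 − 75.9 = -0.7000.
-0.7000 ± 2.6150 → (-3.3150, 1.9150).
The interval (-3.3150, 1.9150) contains 0, so the difference is not significant.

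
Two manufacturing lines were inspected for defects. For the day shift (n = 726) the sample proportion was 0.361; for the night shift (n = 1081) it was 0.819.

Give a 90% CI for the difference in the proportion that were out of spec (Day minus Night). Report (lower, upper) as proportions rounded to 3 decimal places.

(-0.493, -0.423)

The two standard errors are √(0.3610×0.6390/726) = 0.01783 and √(0.8190×0.1810/1081) = 0.01171.
Because the samples are independent, SE_diff = √(0.01783² + 0.01171²) = 0.02133.
Using z* = 1.645 for 90%, ME = 1.645 × 0.02133 = 0.03509.
p̂₁ − p̂₂ = -0.4580; interval -0.4580 ± 0.03509 gives (-0.493, -0.423).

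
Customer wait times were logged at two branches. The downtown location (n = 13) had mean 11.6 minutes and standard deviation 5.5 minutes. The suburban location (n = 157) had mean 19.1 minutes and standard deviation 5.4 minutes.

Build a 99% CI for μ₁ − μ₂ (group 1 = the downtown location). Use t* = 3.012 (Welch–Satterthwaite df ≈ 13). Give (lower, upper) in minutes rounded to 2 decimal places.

SE₁ = s₁/√n₁ = 5.5/√13 = 1.5254; SE₂ = 5.4/√157 = 0.4310.
Independent samples, unequal variances: SE_diff = √(SE₁² + SE₂²) = √(2.32684516 + 0.185761) = 1.5851.
t* = 3.012, so margin of error = 3.012 × 1.5851 = 4.7743.
Difference in means = 11.6 − 19.1 = -7.5000.
-7.5000 ± 4.7743 → (-12.27, -2.73).

(-12.27, -2.73)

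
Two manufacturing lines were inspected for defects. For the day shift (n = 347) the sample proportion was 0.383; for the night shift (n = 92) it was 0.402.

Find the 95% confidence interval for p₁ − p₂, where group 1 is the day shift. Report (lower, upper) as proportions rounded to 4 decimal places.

(-0.1315, 0.0935)

Each SE is √(p̂(1−p̂)/n): √(0.3830·0.6170/347) = 0.02610 and √(0.4020·0.5980/92) = 0.05112.
SE(p̂₁ − p̂₂) = √(SE₁² + SE₂²) = √(0.00068121 + 0.0026132544) = 0.05740, since the two samples are independent.
At 95% confidence z* = 1.960; margin = 1.960 × 0.05740 = 0.11250.
The difference is 0.3830 − 0.4020 = -0.0190, so the interval is -0.0190 ± 0.11250 = (-0.1315, 0.0935).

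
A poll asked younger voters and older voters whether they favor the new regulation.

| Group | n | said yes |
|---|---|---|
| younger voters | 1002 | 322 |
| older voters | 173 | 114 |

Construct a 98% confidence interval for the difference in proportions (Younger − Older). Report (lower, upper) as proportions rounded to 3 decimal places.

Sample proportions: 322/1002 = 0.3214, 114/173 = 0.6590.
Each SE is √(p̂(1−p̂)/n): √(0.3214·0.6786/1002) = 0.01475 and √(0.6590·0.3410/173) = 0.03604.
SE(p̂₁ − p̂₂) = √(SE₁² + SE₂²) = √(0.0002175625 + 0.0012988816) = 0.03894, since the two samples are independent.
At 98% confidence z* = 2.326; margin = 2.326 × 0.03894 = 0.09057.
The difference is 0.3214 − 0.6590 = -0.3376, so the interval is -0.3376 ± 0.09057 = (-0.428, -0.247).

(-0.428, -0.247)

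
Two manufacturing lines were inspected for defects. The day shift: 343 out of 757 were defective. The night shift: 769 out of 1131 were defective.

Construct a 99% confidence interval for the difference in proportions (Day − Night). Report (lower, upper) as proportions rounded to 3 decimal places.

(-0.286, -0.168)

Sample proportions: 343/757 = 0.4531, 769/1131 = 0.6799.
Each SE is √(p̂(1−p̂)/n): √(0.4531·0.5469/757) = 0.01809 and √(0.6799·0.3201/1131) = 0.01387.
SE(p̂₁ − p̂₂) = √(SE₁² + SE₂²) = √(0.0003272481 + 0.0001923769) = 0.02280, since the two samples are independent.
At 99% confidence z* = 2.576; margin = 2.576 × 0.02280 = 0.05873.
The difference is 0.4531 − 0.6799 = -0.2268, so the interval is -0.2268 ± 0.05873 = (-0.286, -0.168).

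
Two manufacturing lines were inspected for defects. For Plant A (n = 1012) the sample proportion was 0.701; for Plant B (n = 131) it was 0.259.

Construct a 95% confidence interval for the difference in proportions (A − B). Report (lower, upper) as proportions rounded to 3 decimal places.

SE₁ = √(p̂₁(1−p̂₁)/n₁) = √(0.7010·0.2990/1012) = 0.01439; SE₂ = √(0.2590·0.7410/131) = 0.03828.
Independent samples: SE of the difference = √(SE₁² + SE₂²) = √(0.0002070721 + 0.0014653584) = 0.04090.
z* for 95% confidence is 1.960, so the margin of error is 1.960 × 0.04090 = 0.08016.
Point estimate p̂₁ − p̂₂ = 0.7010 − 0.2590 = 0.4420.
0.4420 ± 0.08016 → (0.362, 0.522).

(0.362, 0.522)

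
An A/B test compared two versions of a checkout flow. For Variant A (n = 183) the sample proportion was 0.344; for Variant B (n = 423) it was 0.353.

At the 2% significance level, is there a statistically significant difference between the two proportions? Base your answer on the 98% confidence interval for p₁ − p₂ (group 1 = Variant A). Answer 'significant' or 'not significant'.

SE₁ = √(p̂₁(1−p̂₁)/n₁) = √(0.3440·0.6560/183) = 0.03512; SE₂ = √(0.3530·0.6470/423) = 0.02324.
Independent samples: SE of the difference = √(SE₁² + SE₂²) = √(0.0012334144 + 0.0005400976) = 0.04211.
z* for 98% confidence is 2.326, so the margin of error is 2.326 × 0.04211 = 0.09795.
Point estimate p̂₁ − p̂₂ = 0.3440 − 0.3530 = -0.0090.
-0.0090 ± 0.09795 → (-0.10695, 0.08895).
The interval (-0.10695, 0.08895) contains 0, so the difference is not significant.

not significant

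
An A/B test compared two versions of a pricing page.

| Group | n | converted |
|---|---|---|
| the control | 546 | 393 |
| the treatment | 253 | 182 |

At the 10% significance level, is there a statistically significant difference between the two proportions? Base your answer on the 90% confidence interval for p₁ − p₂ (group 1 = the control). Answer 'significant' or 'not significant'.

not significant

Sample proportions: 393/546 = 0.7198, 182/253 = 0.7194.
Each SE is √(p̂(1−p̂)/n): √(0.7198·0.2802/546) = 0.01922 and √(0.7194·0.2806/253) = 0.02825.
SE(p̂₁ − p̂₂) = √(SE₁² + SE₂²) = √(0.0003694084 + 0.0007980625) = 0.03417, since the two samples are independent.
At 90% confidence z* = 1.645; margin = 1.645 × 0.03417 = 0.05621.
The difference is 0.7198 − 0.7194 = 0.0004, so the interval is 0.0004 ± 0.05621 = (-0.05581, 0.05661).
The interval (-0.05581, 0.05661) contains 0, so the difference is not significant.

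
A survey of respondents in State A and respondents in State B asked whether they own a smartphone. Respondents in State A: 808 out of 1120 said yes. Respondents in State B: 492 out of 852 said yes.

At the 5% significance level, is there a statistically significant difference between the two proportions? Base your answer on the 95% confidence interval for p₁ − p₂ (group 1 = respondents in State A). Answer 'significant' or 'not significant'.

significant

First, p̂₁ = 808/1120 = 0.7214; p̂₂ = 492/852 = 0.5775.
The two standard errors are √(0.7214×0.2786/1120) = 0.01340 and √(0.5775×0.4225/852) = 0.01692.
Because the samples are independent, SE_diff = √(0.01340² + 0.01692²) = 0.02158.
Using z* = 1.960 for 95%, ME = 1.960 × 0.02158 = 0.04230.
p̂₁ − p̂₂ = 0.1439; interval 0.1439 ± 0.04230 gives (0.10160, 0.18620).
The interval (0.10160, 0.18620) does not contain 0, so the difference is significant.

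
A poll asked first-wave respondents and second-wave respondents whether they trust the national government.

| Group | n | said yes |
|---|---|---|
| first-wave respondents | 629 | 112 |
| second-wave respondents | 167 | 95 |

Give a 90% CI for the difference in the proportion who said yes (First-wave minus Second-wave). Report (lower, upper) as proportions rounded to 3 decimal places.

(-0.459, -0.323)

p̂₁ = 112/629 = 0.1781 and p̂₂ = 95/167 = 0.5689.
SE₁ = √(p̂₁(1−p̂₁)/n₁) = √(0.1781·0.8219/629) = 0.01526; SE₂ = √(0.5689·0.4311/167) = 0.03832.
Independent samples: SE of the difference = √(SE₁² + SE₂²) = √(0.0002328676 + 0.0014684224) = 0.04125.
z* for 90% confidence is 1.645, so the margin of error is 1.645 × 0.04125 = 0.06786.
Point estimate p̂₁ − p̂₂ = 0.1781 − 0.5689 = -0.3908.
-0.3908 ± 0.06786 → (-0.459, -0.323).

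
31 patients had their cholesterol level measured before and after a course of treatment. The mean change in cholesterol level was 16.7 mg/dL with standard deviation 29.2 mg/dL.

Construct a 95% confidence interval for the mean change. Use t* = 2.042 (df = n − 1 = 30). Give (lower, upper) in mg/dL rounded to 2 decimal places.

This is a matched-pairs design, so SE = s_d/√n = 29.2/√31 = 5.2445.
Margin = 2.042 × 5.2445 = 10.7093; the interval is 16.7 ± 10.7093 = (5.99, 27.41).

(5.99, 27.41)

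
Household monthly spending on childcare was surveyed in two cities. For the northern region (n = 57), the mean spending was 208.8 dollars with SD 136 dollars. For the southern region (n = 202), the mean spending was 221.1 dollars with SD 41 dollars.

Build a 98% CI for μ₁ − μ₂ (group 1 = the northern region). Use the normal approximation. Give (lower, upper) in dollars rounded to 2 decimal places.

(-54.73, 30.13)

Standard errors of each mean: 136/√57 = 18.0136 and 41/√202 = 2.8847.
SE(x̄₁ − x̄₂) = √(18.0136² + 2.8847²) = 18.2431 for independent samples with unequal variances.
With z* = 2.326, the margin is 2.326 × 18.2431 = 42.4335.
x̄₁ − x̄₂ = 208.8 − 221.1 = -12.3000; the interval is -12.3000 ± 42.4335 = (-54.73, 30.13).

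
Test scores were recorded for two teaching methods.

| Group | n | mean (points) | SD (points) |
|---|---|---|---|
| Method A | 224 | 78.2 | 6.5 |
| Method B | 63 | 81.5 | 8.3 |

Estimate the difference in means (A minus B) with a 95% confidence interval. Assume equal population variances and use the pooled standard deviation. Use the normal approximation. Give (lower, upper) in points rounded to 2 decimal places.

(-5.24, -1.36)

Pooled variance s_p² = [223·6.5² + 62·8.3²] / (224+63−2) = 48.0454, so s_p = 6.9315.
SE_diff = s_p·√(1/n₁ + 1/n₂) = 6.9315·√(1/224 + 1/63) = 0.9885.
z* = 1.960; margin = 1.960 × 0.9885 = 1.9375.
Difference = 78.2 − 81.5 = -3.3000.
-3.3000 ± 1.9375 → (-5.24, -1.36).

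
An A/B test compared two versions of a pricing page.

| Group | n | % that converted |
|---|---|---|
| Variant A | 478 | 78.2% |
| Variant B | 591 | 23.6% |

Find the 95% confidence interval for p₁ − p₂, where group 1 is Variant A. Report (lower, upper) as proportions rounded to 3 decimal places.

(0.496, 0.596)

SE₁ = √(p̂₁(1−p̂₁)/n₁) = √(0.7820·0.2180/478) = 0.01889; SE₂ = √(0.2360·0.7640/591) = 0.01747.
Independent samples: SE of the difference = √(SE₁² + SE₂²) = √(0.0003568321 + 0.0003052009) = 0.02573.
z* for 95% confidence is 1.960, so the margin of error is 1.960 × 0.02573 = 0.05043.
Point estimate p̂₁ − p̂₂ = 0.7820 − 0.2360 = 0.5460.
0.5460 ± 0.05043 → (0.496, 0.596).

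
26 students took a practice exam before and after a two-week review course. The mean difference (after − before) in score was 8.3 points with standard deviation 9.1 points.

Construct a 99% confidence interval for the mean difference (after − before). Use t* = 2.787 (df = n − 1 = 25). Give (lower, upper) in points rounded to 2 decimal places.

(3.33, 13.27)

This is a matched-pairs design, so SE = s_d/√n = 9.1/√26 = 1.7847.
Margin = 2.787 × 1.7847 = 4.9740; the interval is 8.3 ± 4.9740 = (3.33, 13.27).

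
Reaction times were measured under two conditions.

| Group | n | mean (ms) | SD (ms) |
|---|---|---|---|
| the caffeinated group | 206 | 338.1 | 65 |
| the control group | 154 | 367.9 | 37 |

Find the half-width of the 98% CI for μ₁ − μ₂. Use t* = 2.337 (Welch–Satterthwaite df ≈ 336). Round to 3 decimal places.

Standard errors of each mean: 65/√206 = 4.5288 and 37/√154 = 2.9815.
SE(x̄₁ − x̄₂) = √(4.5288² + 2.9815²) = 5.4221 for independent samples with unequal variances.
With t* = 2.337, the margin is 2.337 × 5.4221 = 12.6714.

12.671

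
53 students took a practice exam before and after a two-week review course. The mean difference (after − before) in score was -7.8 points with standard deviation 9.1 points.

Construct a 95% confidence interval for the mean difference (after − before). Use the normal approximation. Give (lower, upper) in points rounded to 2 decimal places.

Paired design: SE = s_d/√n = 9.1/√53 = 1.2500.
z* = 1.960; margin of error = 1.960 × 1.2500 = 2.4500.
-7.8 ± 2.4500 → (-10.25, -5.35).

(-10.25, -5.35)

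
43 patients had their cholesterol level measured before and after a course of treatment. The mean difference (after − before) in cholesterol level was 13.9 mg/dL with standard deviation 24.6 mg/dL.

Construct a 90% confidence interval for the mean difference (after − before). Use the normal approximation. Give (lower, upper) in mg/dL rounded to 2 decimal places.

Paired design: SE = s_d/√n = 24.6/√43 = 3.7515.
z* = 1.645; margin of error = 1.645 × 3.7515 = 6.1712.
13.9 ± 6.1712 → (7.73, 20.07).

(7.73, 20.07)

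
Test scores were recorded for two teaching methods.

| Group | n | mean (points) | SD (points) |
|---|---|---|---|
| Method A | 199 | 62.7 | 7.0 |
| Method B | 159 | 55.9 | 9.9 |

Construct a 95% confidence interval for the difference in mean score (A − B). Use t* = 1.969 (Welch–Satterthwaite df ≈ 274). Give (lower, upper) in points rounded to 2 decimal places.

(4.97, 8.63)

SE₁ = s₁/√n₁ = 7.0/√199 = 0.4962; SE₂ = 9.9/√159 = 0.7851.
Independent samples, unequal variances: SE_diff = √(SE₁² + SE₂²) = √(0.24621444 + 0.61638201) = 0.9288.
t* = 1.969, so margin of error = 1.969 × 0.9288 = 1.8288.
Difference in means = 62.7 − 55.9 = 6.8000.
6.8000 ± 1.8288 → (4.97, 8.63).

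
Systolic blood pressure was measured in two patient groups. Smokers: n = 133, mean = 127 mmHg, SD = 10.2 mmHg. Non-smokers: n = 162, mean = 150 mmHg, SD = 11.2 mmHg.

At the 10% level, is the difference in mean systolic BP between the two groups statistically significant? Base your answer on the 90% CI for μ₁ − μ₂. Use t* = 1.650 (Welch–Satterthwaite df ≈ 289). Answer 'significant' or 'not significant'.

Per-group SEs: s₁/√n₁ = 10.2/√133 = 0.8845, s₂/√n₂ = 11.2/√162 = 0.8800.
Unpooled SE of the difference: √(0.78234025 + 0.7744) = 1.2477.
Margin of error = t* · SE = 1.650 × 1.2477 = 2.0587.
x̄₁ − x̄₂ = 127 − 150 = -23.0000.
CI: -23.0000 ± 2.0587 = (-25.0587, -20.9413).
The interval (-25.0587, -20.9413) does not contain 0, so the difference is significant.

significant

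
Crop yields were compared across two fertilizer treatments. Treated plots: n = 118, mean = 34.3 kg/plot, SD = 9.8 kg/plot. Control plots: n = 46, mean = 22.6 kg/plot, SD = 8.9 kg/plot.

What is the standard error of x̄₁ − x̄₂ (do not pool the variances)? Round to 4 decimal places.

1.5924

Per-group SEs: s₁/√n₁ = 9.8/√118 = 0.9022, s₂/√n₂ = 8.9/√46 = 1.3122.
Unpooled SE of the difference: √(0.81396484 + 1.72186884) = 1.5924.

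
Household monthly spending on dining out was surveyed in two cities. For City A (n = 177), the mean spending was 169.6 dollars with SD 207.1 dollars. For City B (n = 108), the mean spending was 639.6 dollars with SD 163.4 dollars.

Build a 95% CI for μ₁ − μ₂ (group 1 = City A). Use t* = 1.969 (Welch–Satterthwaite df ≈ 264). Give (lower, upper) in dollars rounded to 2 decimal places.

SE₁ = s₁/√n₁ = 207.1/√177 = 15.5666; SE₂ = 163.4/√108 = 15.7232.
Independent samples, unequal variances: SE_diff = √(SE₁² + SE₂²) = √(242.31903556 + 247.21901824) = 22.1255.
t* = 1.969, so margin of error = 1.969 × 22.1255 = 43.5651.
Difference in means = 169.6 − 639.6 = -470.0000.
-470.0000 ± 43.5651 → (-513.57, -426.43).

(-513.57, -426.43)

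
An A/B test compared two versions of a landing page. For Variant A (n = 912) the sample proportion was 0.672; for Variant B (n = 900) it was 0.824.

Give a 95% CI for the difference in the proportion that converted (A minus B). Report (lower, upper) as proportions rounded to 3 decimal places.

(-0.191, -0.113)

Each SE is √(p̂(1−p̂)/n): √(0.6720·0.3280/912) = 0.01555 and √(0.8240·0.1760/900) = 0.01269.
SE(p̂₁ − p̂₂) = √(SE₁² + SE₂²) = √(0.0002418025 + 0.0001610361) = 0.02007, since the two samples are independent.
At 95% confidence z* = 1.960; margin = 1.960 × 0.02007 = 0.03934.
The difference is 0.6720 − 0.8240 = -0.1520, so the interval is -0.1520 ± 0.03934 = (-0.191, -0.113).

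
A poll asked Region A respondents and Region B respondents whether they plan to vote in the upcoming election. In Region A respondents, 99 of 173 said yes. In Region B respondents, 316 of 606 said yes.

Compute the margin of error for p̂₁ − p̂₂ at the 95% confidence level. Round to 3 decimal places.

0.084

First, p̂₁ = 99/173 = 0.5723; p̂₂ = 316/606 = 0.5215.
The two standard errors are √(0.5723×0.4277/173) = 0.03761 and √(0.5215×0.4785/606) = 0.02029.
Because the samples are independent, SE_diff = √(0.03761² + 0.02029²) = 0.04273.
Using z* = 1.960 for 95%, ME = 1.960 × 0.04273 = 0.08375.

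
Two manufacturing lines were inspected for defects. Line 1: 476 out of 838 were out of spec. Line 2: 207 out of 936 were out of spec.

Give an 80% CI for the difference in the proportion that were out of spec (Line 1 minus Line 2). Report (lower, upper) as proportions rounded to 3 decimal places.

(0.319, 0.375)

p̂₁ = 476/838 = 0.5680 and p̂₂ = 207/936 = 0.2212.
SE₁ = √(p̂₁(1−p̂₁)/n₁) = √(0.5680·0.4320/838) = 0.01711; SE₂ = √(0.2212·0.7788/936) = 0.01357.
Independent samples: SE of the difference = √(SE₁² + SE₂²) = √(0.0002927521 + 0.0001841449) = 0.02184.
z* for 80% confidence is 1.282, so the margin of error is 1.282 × 0.02184 = 0.02800.
Point estimate p̂₁ − p̂₂ = 0.5680 − 0.2212 = 0.3468.
0.3468 ± 0.02800 → (0.319, 0.375).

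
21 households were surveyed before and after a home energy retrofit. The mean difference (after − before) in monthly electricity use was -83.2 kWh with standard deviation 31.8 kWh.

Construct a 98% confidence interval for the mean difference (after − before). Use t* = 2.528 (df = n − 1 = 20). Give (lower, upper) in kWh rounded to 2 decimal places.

(-100.74, -65.66)

This is a matched-pairs design, so SE = s_d/√n = 31.8/√21 = 6.9393.
Margin = 2.528 × 6.9393 = 17.5426; the interval is -83.2 ± 17.5426 = (-100.74, -65.66).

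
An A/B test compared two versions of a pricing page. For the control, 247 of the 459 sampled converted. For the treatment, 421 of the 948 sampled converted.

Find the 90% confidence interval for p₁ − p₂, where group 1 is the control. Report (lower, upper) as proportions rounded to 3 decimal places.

(0.047, 0.141)

Sample proportions: 247/459 = 0.5381, 421/948 = 0.4441.
Each SE is √(p̂(1−p̂)/n): √(0.5381·0.4619/459) = 0.02327 and √(0.4441·0.5559/948) = 0.01614.
SE(p̂₁ − p̂₂) = √(SE₁² + SE₂²) = √(0.0005414929 + 0.0002604996) = 0.02832, since the two samples are independent.
At 90% confidence z* = 1.645; margin = 1.645 × 0.02832 = 0.04659.
The difference is 0.5381 − 0.4441 = 0.0940, so the interval is 0.0940 ± 0.04659 = (0.047, 0.141).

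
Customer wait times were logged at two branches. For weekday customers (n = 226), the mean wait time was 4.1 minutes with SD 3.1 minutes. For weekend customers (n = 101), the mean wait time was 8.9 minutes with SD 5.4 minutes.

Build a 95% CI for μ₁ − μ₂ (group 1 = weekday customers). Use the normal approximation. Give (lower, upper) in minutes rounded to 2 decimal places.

(-5.93, -3.67)

Standard errors of each mean: 3.1/√226 = 0.2062 and 5.4/√101 = 0.5373.
SE(x̄₁ − x̄₂) = √(0.2062² + 0.5373²) = 0.5755 for independent samples with unequal variances.
With z* = 1.960, the margin is 1.960 × 0.5755 = 1.1280.
x̄₁ − x̄₂ = 4.1 − 8.9 = -4.8000; the interval is -4.8000 ± 1.1280 = (-5.93, -3.67).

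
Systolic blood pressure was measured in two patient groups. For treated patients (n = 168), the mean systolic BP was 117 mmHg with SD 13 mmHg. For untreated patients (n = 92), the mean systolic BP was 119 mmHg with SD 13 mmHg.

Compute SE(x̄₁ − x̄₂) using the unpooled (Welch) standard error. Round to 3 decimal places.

1.686

Standard errors of each mean: 13/√168 = 1.0030 and 13/√92 = 1.3553.
SE(x̄₁ − x̄₂) = √(1.0030² + 1.3553²) = 1.6861 for independent samples with unequal variances.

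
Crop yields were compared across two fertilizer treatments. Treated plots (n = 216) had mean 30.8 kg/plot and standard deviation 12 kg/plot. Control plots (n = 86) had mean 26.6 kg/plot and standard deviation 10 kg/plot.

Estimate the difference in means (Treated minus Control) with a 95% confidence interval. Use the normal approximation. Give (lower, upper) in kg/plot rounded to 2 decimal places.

(1.55, 6.85)

Per-group SEs: s₁/√n₁ = 12/√216 = 0.8165, s₂/√n₂ = 10/√86 = 1.0783.
Unpooled SE of the difference: √(0.66667225 + 1.16273089) = 1.3526.
Margin of error = z* · SE = 1.960 × 1.3526 = 2.6511.
x̄₁ − x̄₂ = 30.8 − 26.6 = 4.2000.
CI: 4.2000 ± 2.6511 = (1.55, 6.85).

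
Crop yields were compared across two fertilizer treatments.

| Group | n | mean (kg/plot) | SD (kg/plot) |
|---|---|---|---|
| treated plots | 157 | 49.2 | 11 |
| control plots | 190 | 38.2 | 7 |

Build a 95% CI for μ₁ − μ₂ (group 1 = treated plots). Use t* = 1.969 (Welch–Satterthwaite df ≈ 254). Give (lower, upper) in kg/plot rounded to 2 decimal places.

Standard errors of each mean: 11/√157 = 0.8779 and 7/√190 = 0.5078.
SE(x̄₁ − x̄₂) = √(0.8779² + 0.5078²) = 1.0142 for independent samples with unequal variances.
With t* = 1.969, the margin is 1.969 × 1.0142 = 1.9970.
x̄₁ − x̄₂ = 49.2 − 38.2 = 11.0000; the interval is 11.0000 ± 1.9970 = (9.00, 13.00).

(9.00, 13.00)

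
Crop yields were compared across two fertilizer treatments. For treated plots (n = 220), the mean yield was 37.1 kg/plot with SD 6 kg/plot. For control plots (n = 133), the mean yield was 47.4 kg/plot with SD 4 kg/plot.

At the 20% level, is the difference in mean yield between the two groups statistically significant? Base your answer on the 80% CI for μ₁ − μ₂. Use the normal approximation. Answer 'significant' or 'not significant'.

Per-group SEs: s₁/√n₁ = 6/√220 = 0.4045, s₂/√n₂ = 4/√133 = 0.3468.
Unpooled SE of the difference: √(0.16362025 + 0.12027024) = 0.5328.
Margin of error = z* · SE = 1.282 × 0.5328 = 0.6830.
x̄₁ − x̄₂ = 37.1 − 47.4 = -10.3000.
CI: -10.3000 ± 0.6830 = (-10.9830, -9.6170).
The interval (-10.9830, -9.6170) does not contain 0, so the difference is significant.

significant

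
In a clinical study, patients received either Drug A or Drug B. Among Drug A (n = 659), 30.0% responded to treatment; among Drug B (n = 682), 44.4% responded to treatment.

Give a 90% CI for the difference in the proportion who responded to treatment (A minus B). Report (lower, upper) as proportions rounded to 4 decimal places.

SE₁ = √(p̂₁(1−p̂₁)/n₁) = √(0.3000·0.7000/659) = 0.01785; SE₂ = √(0.4440·0.5560/682) = 0.01903.
Independent samples: SE of the difference = √(SE₁² + SE₂²) = √(0.0003186225 + 0.0003621409) = 0.02609.
z* for 90% confidence is 1.645, so the margin of error is 1.645 × 0.02609 = 0.04292.
Point estimate p̂₁ − p̂₂ = 0.3000 − 0.4440 = -0.1440.
-0.1440 ± 0.04292 → (-0.1869, -0.1011).

(-0.1869, -0.1011)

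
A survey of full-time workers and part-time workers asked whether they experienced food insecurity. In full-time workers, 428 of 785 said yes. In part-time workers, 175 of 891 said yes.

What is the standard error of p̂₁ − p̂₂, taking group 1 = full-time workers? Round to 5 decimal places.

0.02220

p̂₁ = 428/785 = 0.5452 and p̂₂ = 175/891 = 0.1964.
SE₁ = √(p̂₁(1−p̂₁)/n₁) = √(0.5452·0.4548/785) = 0.01777; SE₂ = √(0.1964·0.8036/891) = 0.01331.
Independent samples: SE of the difference = √(SE₁² + SE₂²) = √(0.0003157729 + 0.0001771561) = 0.02220.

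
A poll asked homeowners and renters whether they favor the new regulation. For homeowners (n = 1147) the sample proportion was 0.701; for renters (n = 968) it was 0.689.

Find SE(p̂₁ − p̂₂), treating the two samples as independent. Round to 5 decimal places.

0.02010

The two standard errors are √(0.7010×0.2990/1147) = 0.01352 and √(0.6890×0.3110/968) = 0.01488.
Because the samples are independent, SE_diff = √(0.01352² + 0.01488²) = 0.02010.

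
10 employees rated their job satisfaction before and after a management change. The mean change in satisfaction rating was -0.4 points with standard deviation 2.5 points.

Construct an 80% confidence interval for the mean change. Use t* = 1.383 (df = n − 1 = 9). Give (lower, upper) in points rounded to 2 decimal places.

This is a matched-pairs design, so SE = s_d/√n = 2.5/√10 = 0.7906.
Margin = 1.383 × 0.7906 = 1.0934; the interval is -0.4 ± 1.0934 = (-1.49, 0.69).

(-1.49, 0.69)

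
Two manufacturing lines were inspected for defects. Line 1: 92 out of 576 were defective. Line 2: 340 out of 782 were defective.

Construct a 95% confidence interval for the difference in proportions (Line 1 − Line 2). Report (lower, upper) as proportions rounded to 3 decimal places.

(-0.321, -0.229)

p̂₁ = 92/576 = 0.1597 and p̂₂ = 340/782 = 0.4348.
SE₁ = √(p̂₁(1−p̂₁)/n₁) = √(0.1597·0.8403/576) = 0.01526; SE₂ = √(0.4348·0.5652/782) = 0.01773.
Independent samples: SE of the difference = √(SE₁² + SE₂²) = √(0.0002328676 + 0.0003143529) = 0.02339.
z* for 95% confidence is 1.960, so the margin of error is 1.960 × 0.02339 = 0.04584.
Point estimate p̂₁ − p̂₂ = 0.1597 − 0.4348 = -0.2751.
-0.2751 ± 0.04584 → (-0.321, -0.229).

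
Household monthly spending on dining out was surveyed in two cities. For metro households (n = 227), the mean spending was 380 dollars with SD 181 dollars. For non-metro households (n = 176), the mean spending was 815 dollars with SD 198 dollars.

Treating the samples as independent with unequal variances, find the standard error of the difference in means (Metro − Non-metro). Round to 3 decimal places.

19.159

Standard errors of each mean: 181/√227 = 12.0134 and 198/√176 = 14.9248.
SE(x̄₁ − x̄₂) = √(12.0134² + 14.9248²) = 19.1591 for independent samples with unequal variances.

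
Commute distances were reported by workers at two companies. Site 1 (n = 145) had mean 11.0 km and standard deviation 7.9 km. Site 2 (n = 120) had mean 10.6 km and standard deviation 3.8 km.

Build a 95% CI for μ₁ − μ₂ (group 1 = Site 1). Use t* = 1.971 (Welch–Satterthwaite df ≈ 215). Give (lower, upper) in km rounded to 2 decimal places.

Per-group SEs: s₁/√n₁ = 7.9/√145 = 0.6561, s₂/√n₂ = 3.8/√120 = 0.3469.
Unpooled SE of the difference: √(0.43046721 + 0.12033961) = 0.7422.
Margin of error = t* · SE = 1.971 × 0.7422 = 1.4629.
x̄₁ − x̄₂ = 11.0 − 10.6 = 0.4000.
CI: 0.4000 ± 1.4629 = (-1.06, 1.86).

(-1.06, 1.86)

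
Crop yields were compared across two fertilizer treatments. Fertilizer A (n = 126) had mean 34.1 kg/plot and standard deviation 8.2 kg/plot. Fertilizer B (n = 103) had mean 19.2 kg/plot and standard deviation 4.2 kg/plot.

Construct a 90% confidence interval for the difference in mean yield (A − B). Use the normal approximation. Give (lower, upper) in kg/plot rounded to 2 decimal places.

(13.52, 16.28)

Standard errors of each mean: 8.2/√126 = 0.7305 and 4.2/√103 = 0.4138.
SE(x̄₁ − x̄₂) = √(0.7305² + 0.4138²) = 0.8396 for independent samples with unequal variances.
With z* = 1.645, the margin is 1.645 × 0.8396 = 1.3811.
x̄₁ − x̄₂ = 34.1 − 19.2 = 14.9000; the interval is 14.9000 ± 1.3811 = (13.52, 16.28).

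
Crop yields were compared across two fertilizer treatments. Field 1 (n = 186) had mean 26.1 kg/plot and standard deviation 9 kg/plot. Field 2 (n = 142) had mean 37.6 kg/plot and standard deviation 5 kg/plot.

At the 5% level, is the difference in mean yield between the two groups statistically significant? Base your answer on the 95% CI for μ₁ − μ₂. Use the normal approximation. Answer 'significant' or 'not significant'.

significant

Standard errors of each mean: 9/√186 = 0.6599 and 5/√142 = 0.4196.
SE(x̄₁ − x̄₂) = √(0.6599² + 0.4196²) = 0.7820 for independent samples with unequal variances.
With z* = 1.960, the margin is 1.960 × 0.7820 = 1.5327.
x̄₁ − x̄₂ = 26.1 − 37.6 = -11.5000; the interval is -11.5000 ± 1.5327 = (-13.0327, -9.9673).
The interval (-13.0327, -9.9673) does not contain 0, so the difference is significant.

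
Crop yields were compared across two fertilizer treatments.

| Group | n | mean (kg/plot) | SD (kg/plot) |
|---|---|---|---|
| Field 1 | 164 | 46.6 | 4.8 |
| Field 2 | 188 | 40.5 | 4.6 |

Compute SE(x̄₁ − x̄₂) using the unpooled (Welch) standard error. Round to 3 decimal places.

Standard errors of each mean: 4.8/√164 = 0.3748 and 4.6/√188 = 0.3355.
SE(x̄₁ − x̄₂) = √(0.3748² + 0.3355²) = 0.5030 for independent samples with unequal variances.

0.503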